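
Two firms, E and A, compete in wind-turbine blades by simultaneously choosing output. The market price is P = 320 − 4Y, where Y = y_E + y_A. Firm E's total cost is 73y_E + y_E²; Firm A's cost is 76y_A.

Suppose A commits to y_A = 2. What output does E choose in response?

23.9

Firm E's profit: π = y_E(320 − 4(y_E + y_A)) − 73y_E − y_E².
∂π/∂y_E = 247 − 10y_E − 4y_A = 0, so y_E = 24.7 − 0.4y_A.
At y_A = 2: y_E = 24.7 − 0.4·2 = 23.9.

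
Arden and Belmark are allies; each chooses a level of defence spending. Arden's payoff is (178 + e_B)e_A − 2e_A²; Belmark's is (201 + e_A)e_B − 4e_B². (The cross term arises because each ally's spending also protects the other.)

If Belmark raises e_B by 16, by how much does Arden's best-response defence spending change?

4

Expanding Arden's payoff: 178e_A + e_Be_A − 2e_A².
∂π/∂e_A = 178 + e_B − 4e_A = 0, so e_A = 44.5 + 0.25e_B.
The reaction-function slope is 0.25, so a 16-unit rise in e_B moves e_A by 0.25 × 16 = 4. Arden's best response rises — the actions are strategic complements.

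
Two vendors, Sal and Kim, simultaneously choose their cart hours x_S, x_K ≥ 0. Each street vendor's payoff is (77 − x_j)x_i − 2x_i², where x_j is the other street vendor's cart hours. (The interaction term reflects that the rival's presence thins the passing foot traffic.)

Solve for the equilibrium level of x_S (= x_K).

15.4

Sal's payoff is (77 − x_K)x_S − 2x_S².
∂π/∂x_S = 77 − x_K − 4x_S = 0, so x_S = 19.25 − 0.25x_K.
The game is symmetric, so in equilibrium x_K = x_S: the reaction function gives 1.25x_S = 19.25, hence x_S = 15.4.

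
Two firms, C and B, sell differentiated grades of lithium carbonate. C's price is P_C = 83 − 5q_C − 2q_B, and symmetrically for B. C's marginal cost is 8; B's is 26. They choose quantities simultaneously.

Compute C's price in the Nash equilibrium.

41.125

Firm C's profit: π = q_C(83 − 5q_C − 2q_B) − 8q_C.
∂π/∂q_C = 75 − 10q_C − 2q_B = 0 ⇒ q_C = 7.5 − 0.2q_B.
Similarly q_B = 5.7 − 0.2q_C.
Solving the two reaction functions simultaneously: (1 − (−0.2)(−0.2))q_C = 7.5 − 0.2·5.7, so 0.96q_C = 6.36 and q_C = 6.625.
Then q_B = 5.7 − 0.2·6.625 = 4.375.
P_C = 83 − 5·6.625 − 2·4.375 = 41.125.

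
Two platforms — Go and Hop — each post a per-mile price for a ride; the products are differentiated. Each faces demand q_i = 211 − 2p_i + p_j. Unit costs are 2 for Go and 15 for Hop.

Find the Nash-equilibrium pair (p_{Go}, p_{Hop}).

Go's profit: π = (p_{Go} − 2)(211 − 2p_{Go} + p_{Hop}).
∂π/∂p_{Go} = 215 − 4p_{Go} + p_{Hop} = 0 ⇒ p_{Go} = 53.75 + 0.25p_{Hop}.
Similarly p_{Hop} = 60.25 + 0.25p_{Go}.
Substituting the second reaction function into the first: p_{Go} = 53.75 + 0.25(60.25 + 0.25p_{Go}), which gives 0.9375p_{Go} = 68.8125 ⇒ p_{Go} = 73.4.
Then p_{Hop} = 60.25 + 0.25·73.4 = 78.6.

73.4, 78.6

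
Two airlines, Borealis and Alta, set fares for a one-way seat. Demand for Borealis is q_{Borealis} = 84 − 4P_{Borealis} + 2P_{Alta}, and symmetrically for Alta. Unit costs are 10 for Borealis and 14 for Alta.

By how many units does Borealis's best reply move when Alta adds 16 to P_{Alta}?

4

Borealis's profit: π = (P_{Borealis} − 10)(84 − 4P_{Borealis} + 2P_{Alta}).
∂π/∂P_{Borealis} = 124 − 8P_{Borealis} + 2P_{Alta} = 0 ⇒ P_{Borealis} = 15.5 + 0.25P_{Alta}.
The reaction-function slope is 0.25, so a 16-unit rise in P_{Alta} moves P_{Borealis} by 0.25 × 16 = 4. Borealis's best response rises — the actions are strategic complements.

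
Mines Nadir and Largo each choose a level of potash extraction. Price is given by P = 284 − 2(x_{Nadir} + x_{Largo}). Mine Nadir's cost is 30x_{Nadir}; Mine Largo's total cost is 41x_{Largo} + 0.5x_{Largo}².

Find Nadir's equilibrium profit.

4802

Mine Nadir's profit: π = x_{Nadir}(284 − 2(x_{Nadir} + x_{Largo})) − 30x_{Nadir}.
∂π/∂x_{Nadir} = 254 − 4x_{Nadir} − 2x_{Largo} = 0, so x_{Nadir} = 63.5 − 0.5x_{Largo}.
For Largo: ∂π/∂x_{Largo} = 243 − 5x_{Largo} − 2x_{Nadir} = 0 ⇒ x_{Largo} = 48.6 − 0.4x_{Nadir}.
Substituting the second reaction function into the first: x_{Nadir} = 63.5 − 0.5(48.6 − 0.4x_{Nadir}), which gives 0.8x_{Nadir} = 39.2 ⇒ x_{Nadir} = 49.
Then x_{Largo} = 48.6 − 0.4·49 = 29.
Price P = 284 − 2·78 = 128.
Nadir's profit: (128 − 30)·49 = 4802.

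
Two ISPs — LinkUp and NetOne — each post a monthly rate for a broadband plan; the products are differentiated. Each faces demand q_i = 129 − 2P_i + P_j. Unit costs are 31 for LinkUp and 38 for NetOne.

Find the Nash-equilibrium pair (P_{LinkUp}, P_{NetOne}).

64.6, 67.4

LinkUp's profit: π = (P_{LinkUp} − 31)(129 − 2P_{LinkUp} + P_{NetOne}).
∂π/∂P_{LinkUp} = 191 − 4P_{LinkUp} + P_{NetOne} = 0 ⇒ P_{LinkUp} = 47.75 + 0.25P_{NetOne}.
Similarly P_{NetOne} = 51.25 + 0.25P_{LinkUp}.
Plugging P_{NetOne} into LinkUp's best response: P_{LinkUp} = 47.75 + 0.25(51.25 + 0.25P_{LinkUp}) ⇒ 0.9375P_{LinkUp} = 60.5625, so P_{LinkUp} = 64.6.
Then P_{NetOne} = 51.25 + 0.25·64.6 = 67.4.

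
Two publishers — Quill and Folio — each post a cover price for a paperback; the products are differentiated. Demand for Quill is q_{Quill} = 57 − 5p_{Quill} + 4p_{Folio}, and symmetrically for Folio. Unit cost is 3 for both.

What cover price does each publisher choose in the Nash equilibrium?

Quill's profit: π = (p_{Quill} − 3)(57 − 5p_{Quill} + 4p_{Folio}).
∂π/∂p_{Quill} = 72 − 10p_{Quill} + 4p_{Folio} = 0 ⇒ p_{Quill} = 7.2 + 0.4p_{Folio}.
Setting p_{Quill} = p_{Folio} in the reaction function: p_{Quill} = 7.2 + 0.4p_{Quill}, so p_{Quill} = 7.2 / 0.6 = 12.

12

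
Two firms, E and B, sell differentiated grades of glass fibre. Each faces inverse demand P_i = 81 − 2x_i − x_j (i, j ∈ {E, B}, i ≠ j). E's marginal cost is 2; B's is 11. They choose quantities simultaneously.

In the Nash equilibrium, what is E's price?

34.8

Firm E's profit: π = x_E(81 − 2x_E − x_B) − 2x_E.
∂π/∂x_E = 79 − 4x_E − x_B = 0 ⇒ x_E = 19.75 − 0.25x_B.
Similarly x_B = 17.5 − 0.25x_E.
Substituting the second reaction function into the first: x_E = 19.75 − 0.25(17.5 − 0.25x_E), which gives 0.9375x_E = 15.375 ⇒ x_E = 16.4.
Then x_B = 17.5 − 0.25·16.4 = 13.4.
P_E = 81 − 2·16.4 − 13.4 = 34.8.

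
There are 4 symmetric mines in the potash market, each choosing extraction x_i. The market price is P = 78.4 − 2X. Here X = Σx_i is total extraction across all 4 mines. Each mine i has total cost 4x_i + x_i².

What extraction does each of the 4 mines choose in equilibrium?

6.2

A representative mine's profit is π_i = x_i(78.4 − 2X) − 4x_i − x_i², with X = x_i + Σ_{j≠i} x_j.
First-order condition: 74.4 − 6x_i − 2Σ_{j≠i} x_j = 0.
With identical mines, set every x_j = x: then 74.4 − 6x − 6x = 0, i.e. x = 74.4/12 = 6.2.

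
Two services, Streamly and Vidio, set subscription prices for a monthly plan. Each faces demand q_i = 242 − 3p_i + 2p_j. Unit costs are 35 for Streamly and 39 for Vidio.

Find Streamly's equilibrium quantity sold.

157.5

Streamly's profit: π = (p_{Streamly} − 35)(242 − 3p_{Streamly} + 2p_{Vidio}).
∂π/∂p_{Streamly} = 347 − 6p_{Streamly} + 2p_{Vidio} = 0 ⇒ p_{Streamly} = 347/6 + (1/3)p_{Vidio}.
Similarly p_{Vidio} = 359/6 + (1/3)p_{Streamly}.
Plugging p_{Vidio} into Streamly's best response: p_{Streamly} = 347/6 + (1/3)(359/6 + (1/3)p_{Streamly}) ⇒ (8/9)p_{Streamly} = 700/9, so p_{Streamly} = 87.5.
Then p_{Vidio} = 359/6 + (1/3)·87.5 = 89.
q_{Streamly} = 242 − 3·87.5 + 2·89 = 157.5.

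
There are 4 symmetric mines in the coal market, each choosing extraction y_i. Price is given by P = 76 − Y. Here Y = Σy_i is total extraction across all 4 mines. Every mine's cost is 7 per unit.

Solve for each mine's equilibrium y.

A representative mine's profit is π_i = y_i(76 − Y) − 7y_i, with Y = y_i + Σ_{j≠i} y_j.
First-order condition: 69 − 2y_i − Σ_{j≠i} y_j = 0.
Imposing symmetry (y_j = y for all j) turns Σ_{j≠i} y_j into 3y, so 69 = 5y and y = 13.8.

13.8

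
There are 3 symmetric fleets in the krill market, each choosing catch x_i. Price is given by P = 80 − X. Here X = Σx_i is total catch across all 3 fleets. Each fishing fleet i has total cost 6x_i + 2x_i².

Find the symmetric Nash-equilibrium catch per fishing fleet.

A representative fishing fleet's profit is π_i = x_i(80 − X) − 6x_i − 2x_i², with X = x_i + Σ_{j≠i} x_j.
First-order condition: 74 − 6x_i − Σ_{j≠i} x_j = 0.
Imposing symmetry (x_j = x for all j) turns Σ_{j≠i} x_j into 2x, so 74 = 8x and x = 9.25.

9.25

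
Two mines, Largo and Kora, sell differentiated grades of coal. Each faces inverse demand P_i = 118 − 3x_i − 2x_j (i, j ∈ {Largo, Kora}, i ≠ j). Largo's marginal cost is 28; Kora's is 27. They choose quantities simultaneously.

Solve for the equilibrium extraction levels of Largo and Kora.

11.1875, 11.4375

Mine Largo's profit: π = x_{Largo}(118 − 3x_{Largo} − 2x_{Kora}) − 28x_{Largo}.
∂π/∂x_{Largo} = 90 − 6x_{Largo} − 2x_{Kora} = 0 ⇒ x_{Largo} = 15 − (1/3)x_{Kora}.
Similarly x_{Kora} = 91/6 − (1/3)x_{Largo}.
Plugging x_{Kora} into Largo's best response: x_{Largo} = 15 − (1/3)(91/6 − (1/3)x_{Largo}) ⇒ (8/9)x_{Largo} = 179/18, so x_{Largo} = 11.1875.
Then x_{Kora} = 91/6 − (1/3)·11.1875 = 11.4375.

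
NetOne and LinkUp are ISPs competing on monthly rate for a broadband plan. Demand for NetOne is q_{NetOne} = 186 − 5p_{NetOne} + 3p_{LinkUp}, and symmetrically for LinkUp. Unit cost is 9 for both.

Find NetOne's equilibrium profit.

NetOne's profit: π = (p_{NetOne} − 9)(186 − 5p_{NetOne} + 3p_{LinkUp}).
∂π/∂p_{NetOne} = 231 − 10p_{NetOne} + 3p_{LinkUp} = 0 ⇒ p_{NetOne} = 23.1 + 0.3p_{LinkUp}.
The game is symmetric, so in equilibrium p_{LinkUp} = p_{NetOne}: the reaction function gives 0.7p_{NetOne} = 23.1, hence p_{NetOne} = 33.
q_{NetOne} = 186 − 5·33 + 3·33 = 120.
Profit = (33 − 9)·120 = 2880.

2880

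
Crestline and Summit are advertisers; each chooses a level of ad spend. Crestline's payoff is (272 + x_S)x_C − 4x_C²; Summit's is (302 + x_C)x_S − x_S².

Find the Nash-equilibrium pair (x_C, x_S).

56.4, 179.2

Expanding Crestline's payoff: 272x_C + x_Sx_C − 4x_C².
∂π/∂x_C = 272 + x_S − 8x_C = 0, so x_C = 34 + 0.125x_S.
Likewise for Summit: x_S = 151 + 0.5x_C.
Solving the two reaction functions simultaneously: (1 − (0.125)(0.5))x_C = 34 + 0.125·151, so 0.9375x_C = 52.875 and x_C = 56.4.
Then x_S = 151 + 0.5·56.4 = 179.2.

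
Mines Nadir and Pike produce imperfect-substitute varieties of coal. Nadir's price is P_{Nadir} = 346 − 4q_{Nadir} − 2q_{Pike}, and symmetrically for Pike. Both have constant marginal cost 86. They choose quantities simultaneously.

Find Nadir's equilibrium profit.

Mine Nadir's profit: π = q_{Nadir}(346 − 4q_{Nadir} − 2q_{Pike}) − 86q_{Nadir}.
∂π/∂q_{Nadir} = 260 − 8q_{Nadir} − 2q_{Pike} = 0 ⇒ q_{Nadir} = 32.5 − 0.25q_{Pike}.
Setting q_{Nadir} = q_{Pike} in the reaction function: q_{Nadir} = 32.5 − 0.25q_{Nadir}, so q_{Nadir} = 32.5 / 1.25 = 26.
P_{Nadir} = 346 − 4·26 − 2·26 = 190.
Profit = (190 − 86)·26 = 2704.

2704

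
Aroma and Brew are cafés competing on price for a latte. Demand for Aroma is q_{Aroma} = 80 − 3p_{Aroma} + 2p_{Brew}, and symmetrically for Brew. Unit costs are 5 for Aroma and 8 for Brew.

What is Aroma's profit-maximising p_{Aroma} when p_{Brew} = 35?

Aroma's profit: π = (p_{Aroma} − 5)(80 − 3p_{Aroma} + 2p_{Brew}).
∂π/∂p_{Aroma} = 95 − 6p_{Aroma} + 2p_{Brew} = 0 ⇒ p_{Aroma} = 95/6 + (1/3)p_{Brew}.
At p_{Brew} = 35: p_{Aroma} = 95/6 + (1/3)·35 = 27.5.

27.5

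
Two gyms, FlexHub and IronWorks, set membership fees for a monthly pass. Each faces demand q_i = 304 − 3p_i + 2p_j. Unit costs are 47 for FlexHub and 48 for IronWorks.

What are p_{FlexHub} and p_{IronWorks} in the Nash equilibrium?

FlexHub's profit: π = (p_{FlexHub} − 47)(304 − 3p_{FlexHub} + 2p_{IronWorks}).
∂π/∂p_{FlexHub} = 445 − 6p_{FlexHub} + 2p_{IronWorks} = 0 ⇒ p_{FlexHub} = 445/6 + (1/3)p_{IronWorks}.
Similarly p_{IronWorks} = 224/3 + (1/3)p_{FlexHub}.
Plugging p_{IronWorks} into FlexHub's best response: p_{FlexHub} = 445/6 + (1/3)(224/3 + (1/3)p_{FlexHub}) ⇒ (8/9)p_{FlexHub} = 1783/18, so p_{FlexHub} = 111.4375.
Then p_{IronWorks} = 224/3 + (1/3)·111.4375 = 111.8125.

111.4375, 111.8125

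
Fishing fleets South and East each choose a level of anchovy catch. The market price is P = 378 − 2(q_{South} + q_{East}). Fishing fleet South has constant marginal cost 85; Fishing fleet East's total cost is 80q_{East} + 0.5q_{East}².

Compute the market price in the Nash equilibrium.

Fishing fleet South's profit: π = q_{South}(378 − 2(q_{South} + q_{East})) − 85q_{South}.
∂π/∂q_{South} = 293 − 4q_{South} − 2q_{East} = 0, so q_{South} = 73.25 − 0.5q_{East}.
For East: ∂π/∂q_{East} = 298 − 5q_{East} − 2q_{South} = 0 ⇒ q_{East} = 59.6 − 0.4q_{South}.
Substituting the second reaction function into the first: q_{South} = 73.25 − 0.5(59.6 − 0.4q_{South}), which gives 0.8q_{South} = 43.45 ⇒ q_{South} = 54.3125.
Then q_{East} = 59.6 − 0.4·54.3125 = 37.875.
Equilibrium price: P = 378 − 2·92.1875 = 193.625.

193.625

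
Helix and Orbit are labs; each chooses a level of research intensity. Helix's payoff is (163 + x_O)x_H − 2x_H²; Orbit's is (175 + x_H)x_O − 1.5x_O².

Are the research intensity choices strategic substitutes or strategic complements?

strategic complements

Expanding Helix's payoff: 163x_H + x_Ox_H − 2x_H².
∂π/∂x_H = 163 + x_O − 4x_H = 0, so x_H = 40.75 + 0.25x_O.
The best-response slope dx_H/dx_O = 0.25 > 0: the reaction function is upward-sloping, so the choices are strategic complements.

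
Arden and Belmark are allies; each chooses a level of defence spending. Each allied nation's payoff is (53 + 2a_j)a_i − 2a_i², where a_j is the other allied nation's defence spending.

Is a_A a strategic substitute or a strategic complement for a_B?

strategic complements

Arden's payoff is (53 + 2a_B)a_A − 2a_A².
∂π/∂a_A = 53 + 2a_B − 4a_A = 0, so a_A = 13.25 + 0.5a_B.
The best-response slope da_A/da_B = 0.5 > 0: the reaction function is upward-sloping, so the choices are strategic complements.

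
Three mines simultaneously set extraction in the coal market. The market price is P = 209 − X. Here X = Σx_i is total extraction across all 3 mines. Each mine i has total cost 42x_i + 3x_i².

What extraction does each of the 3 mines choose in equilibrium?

16.7

A representative mine's profit is π_i = x_i(209 − X) − 42x_i − 3x_i², with X = x_i + Σ_{j≠i} x_j.
First-order condition: 167 − 8x_i − Σ_{j≠i} x_j = 0.
Imposing symmetry (x_j = x for all j) turns Σ_{j≠i} x_j into 2x, so 167 = 10x and x = 16.7.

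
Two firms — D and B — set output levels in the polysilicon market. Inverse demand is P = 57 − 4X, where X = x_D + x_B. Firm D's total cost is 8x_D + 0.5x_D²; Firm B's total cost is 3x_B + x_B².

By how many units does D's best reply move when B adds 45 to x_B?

-20

Firm D's profit: π = x_D(57 − 4(x_D + x_B)) − 8x_D − 0.5x_D².
∂π/∂x_D = 49 − 9x_D − 4x_B = 0, so x_D = 49/9 − (4/9)x_B.
The reaction-function slope is −4/9, so a 45-unit rise in x_B moves x_D by −4/9 × 45 = −20. D's best response falls — the actions are strategic substitutes.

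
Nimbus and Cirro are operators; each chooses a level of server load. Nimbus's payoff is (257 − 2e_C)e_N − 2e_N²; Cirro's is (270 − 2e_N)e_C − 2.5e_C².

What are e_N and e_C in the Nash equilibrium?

46.5625, 35.375

Expanding Nimbus's payoff: 257e_N − 2e_Ce_N − 2e_N².
∂π/∂e_N = 257 − 2e_C − 4e_N = 0, so e_N = 64.25 − 0.5e_C.
Likewise for Cirro: e_C = 54 − 0.4e_N.
Substituting the second reaction function into the first: e_N = 64.25 − 0.5(54 − 0.4e_N), which gives 0.8e_N = 37.25 ⇒ e_N = 46.5625.
Then e_C = 54 − 0.4·46.5625 = 35.375.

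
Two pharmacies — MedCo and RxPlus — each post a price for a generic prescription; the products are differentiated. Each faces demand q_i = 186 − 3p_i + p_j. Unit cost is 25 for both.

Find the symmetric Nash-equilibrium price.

MedCo's profit: π = (p_{MedCo} − 25)(186 − 3p_{MedCo} + p_{RxPlus}).
∂π/∂p_{MedCo} = 261 − 6p_{MedCo} + p_{RxPlus} = 0 ⇒ p_{MedCo} = 43.5 + (1/6)p_{RxPlus}.
The game is symmetric, so in equilibrium p_{RxPlus} = p_{MedCo}: the reaction function gives (5/6)p_{MedCo} = 43.5, hence p_{MedCo} = 52.2.

52.2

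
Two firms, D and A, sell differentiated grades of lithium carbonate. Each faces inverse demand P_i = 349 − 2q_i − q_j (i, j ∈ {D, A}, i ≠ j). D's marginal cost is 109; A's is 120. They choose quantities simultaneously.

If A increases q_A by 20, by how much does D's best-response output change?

-5

Firm D's profit: π = q_D(349 − 2q_D − q_A) − 109q_D.
∂π/∂q_D = 240 − 4q_D − q_A = 0 ⇒ q_D = 60 − 0.25q_A.
The reaction-function slope is −0.25, so a 20-unit rise in q_A moves q_D by −0.25 × 20 = −5. D's best response falls — the actions are strategic substitutes.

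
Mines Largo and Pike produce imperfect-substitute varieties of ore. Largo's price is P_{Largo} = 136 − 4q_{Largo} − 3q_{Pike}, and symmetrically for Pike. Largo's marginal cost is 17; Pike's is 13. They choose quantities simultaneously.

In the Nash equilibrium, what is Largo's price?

Mine Largo's profit: π = q_{Largo}(136 − 4q_{Largo} − 3q_{Pike}) − 17q_{Largo}.
∂π/∂q_{Largo} = 119 − 8q_{Largo} − 3q_{Pike} = 0 ⇒ q_{Largo} = 14.875 − 0.375q_{Pike}.
Similarly q_{Pike} = 15.375 − 0.375q_{Largo}.
Substituting the second reaction function into the first: q_{Largo} = 14.875 − 0.375(15.375 − 0.375q_{Largo}), which gives (55/64)q_{Largo} = 583/64 ⇒ q_{Largo} = 10.6.
Then q_{Pike} = 15.375 − 0.375·10.6 = 11.4.
P_{Largo} = 136 − 4·10.6 − 3·11.4 = 59.4.

59.4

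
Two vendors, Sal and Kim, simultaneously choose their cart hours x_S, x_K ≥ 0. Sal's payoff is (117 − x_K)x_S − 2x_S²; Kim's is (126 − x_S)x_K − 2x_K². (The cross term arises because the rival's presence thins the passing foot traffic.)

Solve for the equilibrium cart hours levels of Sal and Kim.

Expanding Sal's payoff: 117x_S − x_Kx_S − 2x_S².
∂π/∂x_S = 117 − x_K − 4x_S = 0, so x_S = 29.25 − 0.25x_K.
Likewise for Kim: x_K = 31.5 − 0.25x_S.
Solving the two reaction functions simultaneously: (1 − (−0.25)(−0.25))x_S = 29.25 − 0.25·31.5, so 0.9375x_S = 21.375 and x_S = 22.8.
Then x_K = 31.5 − 0.25·22.8 = 25.8.

22.8, 25.8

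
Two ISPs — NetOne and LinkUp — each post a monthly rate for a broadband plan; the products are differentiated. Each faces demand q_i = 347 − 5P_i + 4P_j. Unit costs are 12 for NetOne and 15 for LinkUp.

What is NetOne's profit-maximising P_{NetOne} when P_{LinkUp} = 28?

51.9

NetOne's profit: π = (P_{NetOne} − 12)(347 − 5P_{NetOne} + 4P_{LinkUp}).
∂π/∂P_{NetOne} = 407 − 10P_{NetOne} + 4P_{LinkUp} = 0 ⇒ P_{NetOne} = 40.7 + 0.4P_{LinkUp}.
At P_{LinkUp} = 28: P_{NetOne} = 40.7 + 0.4·28 = 51.9.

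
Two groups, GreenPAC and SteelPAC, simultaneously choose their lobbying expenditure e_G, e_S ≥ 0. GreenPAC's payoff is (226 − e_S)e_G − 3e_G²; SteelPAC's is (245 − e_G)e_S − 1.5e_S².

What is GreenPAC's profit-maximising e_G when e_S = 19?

Expanding GreenPAC's payoff: 226e_G − e_Se_G − 3e_G².
∂π/∂e_G = 226 − e_S − 6e_G = 0, so e_G = 113/3 − (1/6)e_S.
At e_S = 19: e_G = 113/3 − (1/6)·19 = 34.5.

34.5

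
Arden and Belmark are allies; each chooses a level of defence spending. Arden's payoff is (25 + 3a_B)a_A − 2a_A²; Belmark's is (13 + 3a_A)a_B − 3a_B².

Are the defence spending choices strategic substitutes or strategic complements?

strategic complements

Expanding Arden's payoff: 25a_A + 3a_Ba_A − 2a_A².
∂π/∂a_A = 25 + 3a_B − 4a_A = 0, so a_A = 6.25 + 0.75a_B.
The best-response slope da_A/da_B = 0.75 > 0: the reaction function is upward-sloping, so the choices are strategic complements.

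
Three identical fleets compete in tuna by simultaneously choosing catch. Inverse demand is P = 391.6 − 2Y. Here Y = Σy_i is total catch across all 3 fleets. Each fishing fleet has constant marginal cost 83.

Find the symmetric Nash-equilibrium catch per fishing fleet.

A representative fishing fleet's profit is π_i = y_i(391.6 − 2Y) − 83y_i, with Y = y_i + Σ_{j≠i} y_j.
First-order condition: 308.6 − 4y_i − 2Σ_{j≠i} y_j = 0.
In a symmetric equilibrium every fishing fleet chooses the same y, so Σ_{j≠i} y_j = 2y. The condition becomes 308.6 − 8y = 0, giving y = 308.6/8 = 38.575.

38.575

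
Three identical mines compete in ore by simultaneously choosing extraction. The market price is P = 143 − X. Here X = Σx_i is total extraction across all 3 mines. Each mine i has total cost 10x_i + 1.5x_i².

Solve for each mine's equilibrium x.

A representative mine's profit is π_i = x_i(143 − X) − 10x_i − 1.5x_i², with X = x_i + Σ_{j≠i} x_j.
First-order condition: 133 − 5x_i − Σ_{j≠i} x_j = 0.
Imposing symmetry (x_j = x for all j) turns Σ_{j≠i} x_j into 2x, so 133 = 7x and x = 19.

19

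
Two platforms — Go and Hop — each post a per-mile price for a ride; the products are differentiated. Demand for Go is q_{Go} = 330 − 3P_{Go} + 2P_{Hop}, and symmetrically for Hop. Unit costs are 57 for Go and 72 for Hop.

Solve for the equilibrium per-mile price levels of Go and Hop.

128.0625, 133.6875

Go's profit: π = (P_{Go} − 57)(330 − 3P_{Go} + 2P_{Hop}).
∂π/∂P_{Go} = 501 − 6P_{Go} + 2P_{Hop} = 0 ⇒ P_{Go} = 83.5 + (1/3)P_{Hop}.
Similarly P_{Hop} = 91 + (1/3)P_{Go}.
Solving the two reaction functions simultaneously: (1 − (1/3)(1/3))P_{Go} = 83.5 + (1/3)·91, so (8/9)P_{Go} = 683/6 and P_{Go} = 128.0625.
Then P_{Hop} = 91 + (1/3)·128.0625 = 133.6875.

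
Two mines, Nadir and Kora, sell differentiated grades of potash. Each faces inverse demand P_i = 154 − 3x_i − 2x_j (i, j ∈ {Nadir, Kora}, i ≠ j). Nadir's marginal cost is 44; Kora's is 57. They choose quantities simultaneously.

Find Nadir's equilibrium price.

Mine Nadir's profit: π = x_{Nadir}(154 − 3x_{Nadir} − 2x_{Kora}) − 44x_{Nadir}.
∂π/∂x_{Nadir} = 110 − 6x_{Nadir} − 2x_{Kora} = 0 ⇒ x_{Nadir} = 55/3 − (1/3)x_{Kora}.
Similarly x_{Kora} = 97/6 − (1/3)x_{Nadir}.
Solving the two reaction functions simultaneously: (1 − (−1/3)(−1/3))x_{Nadir} = 55/3 − (1/3)·(97/6), so (8/9)x_{Nadir} = 233/18 and x_{Nadir} = 14.5625.
Then x_{Kora} = 97/6 − (1/3)·14.5625 = 11.3125.
P_{Nadir} = 154 − 3·14.5625 − 2·11.3125 = 87.6875.

87.6875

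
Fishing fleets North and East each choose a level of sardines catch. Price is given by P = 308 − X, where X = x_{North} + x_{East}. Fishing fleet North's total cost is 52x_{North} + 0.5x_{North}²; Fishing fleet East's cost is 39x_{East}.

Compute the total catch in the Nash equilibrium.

158.8

Fishing fleet North's profit: π = x_{North}(308 − (x_{North} + x_{East})) − 52x_{North} − 0.5x_{North}².
∂π/∂x_{North} = 256 − 3x_{North} − x_{East} = 0, so x_{North} = 256/3 − (1/3)x_{East}.
For East: ∂π/∂x_{East} = 269 − 2x_{East} − x_{North} = 0 ⇒ x_{East} = 134.5 − 0.5x_{North}.
Substituting the second reaction function into the first: x_{North} = 256/3 − (1/3)(134.5 − 0.5x_{North}), which gives (5/6)x_{North} = 40.5 ⇒ x_{North} = 48.6.
Then x_{East} = 134.5 − 0.5·48.6 = 110.2.
Total catch: 48.6 + 110.2 = 158.8.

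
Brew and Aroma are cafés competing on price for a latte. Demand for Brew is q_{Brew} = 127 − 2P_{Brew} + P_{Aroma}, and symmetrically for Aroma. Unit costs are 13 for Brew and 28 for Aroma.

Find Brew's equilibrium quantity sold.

80

Brew's profit: π = (P_{Brew} − 13)(127 − 2P_{Brew} + P_{Aroma}).
∂π/∂P_{Brew} = 153 − 4P_{Brew} + P_{Aroma} = 0 ⇒ P_{Brew} = 38.25 + 0.25P_{Aroma}.
Similarly P_{Aroma} = 45.75 + 0.25P_{Brew}.
Substituting the second reaction function into the first: P_{Brew} = 38.25 + 0.25(45.75 + 0.25P_{Brew}), which gives 0.9375P_{Brew} = 49.6875 ⇒ P_{Brew} = 53.
Then P_{Aroma} = 45.75 + 0.25·53 = 59.
q_{Brew} = 127 − 2·53 + 59 = 80.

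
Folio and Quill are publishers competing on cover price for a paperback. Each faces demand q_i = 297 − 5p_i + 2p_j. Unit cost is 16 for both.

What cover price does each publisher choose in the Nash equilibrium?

Folio's profit: π = (p_{Folio} − 16)(297 − 5p_{Folio} + 2p_{Quill}).
∂π/∂p_{Folio} = 377 − 10p_{Folio} + 2p_{Quill} = 0 ⇒ p_{Folio} = 37.7 + 0.2p_{Quill}.
Setting p_{Folio} = p_{Quill} in the reaction function: p_{Folio} = 37.7 + 0.2p_{Folio}, so p_{Folio} = 37.7 / 0.8 = 47.125.

47.125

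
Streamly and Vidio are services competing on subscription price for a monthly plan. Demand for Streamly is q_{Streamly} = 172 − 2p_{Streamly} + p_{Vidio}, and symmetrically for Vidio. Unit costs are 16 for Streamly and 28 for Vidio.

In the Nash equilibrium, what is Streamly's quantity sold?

107.2

Streamly's profit: π = (p_{Streamly} − 16)(172 − 2p_{Streamly} + p_{Vidio}).
∂π/∂p_{Streamly} = 204 − 4p_{Streamly} + p_{Vidio} = 0 ⇒ p_{Streamly} = 51 + 0.25p_{Vidio}.
Similarly p_{Vidio} = 57 + 0.25p_{Streamly}.
Substituting the second reaction function into the first: p_{Streamly} = 51 + 0.25(57 + 0.25p_{Streamly}), which gives 0.9375p_{Streamly} = 65.25 ⇒ p_{Streamly} = 69.6.
Then p_{Vidio} = 57 + 0.25·69.6 = 74.4.
q_{Streamly} = 172 − 2·69.6 + 74.4 = 107.2.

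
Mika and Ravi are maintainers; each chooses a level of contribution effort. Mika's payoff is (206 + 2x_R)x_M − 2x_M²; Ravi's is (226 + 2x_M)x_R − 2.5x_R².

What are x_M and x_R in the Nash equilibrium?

Expanding Mika's payoff: 206x_M + 2x_Rx_M − 2x_M².
∂π/∂x_M = 206 + 2x_R − 4x_M = 0, so x_M = 51.5 + 0.5x_R.
Likewise for Ravi: x_R = 45.2 + 0.4x_M.
Plugging x_R into Mika's best response: x_M = 51.5 + 0.5(45.2 + 0.4x_M) ⇒ 0.8x_M = 74.1, so x_M = 92.625.
Then x_R = 45.2 + 0.4·92.625 = 82.25.

92.625, 82.25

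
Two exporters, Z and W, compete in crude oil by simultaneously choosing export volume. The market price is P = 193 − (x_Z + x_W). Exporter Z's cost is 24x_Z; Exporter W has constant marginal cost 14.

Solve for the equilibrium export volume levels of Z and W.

53, 63

Exporter Z's profit: π = x_Z(193 − (x_Z + x_W)) − 24x_Z.
∂π/∂x_Z = 169 − 2x_Z − x_W = 0, so x_Z = 84.5 − 0.5x_W.
By the same steps for W: x_W = 89.5 − 0.5x_Z.
Solving the two reaction functions simultaneously: (1 − (−0.5)(−0.5))x_Z = 84.5 − 0.5·89.5, so 0.75x_Z = 39.75 and x_Z = 53.
Then x_W = 89.5 − 0.5·53 = 63.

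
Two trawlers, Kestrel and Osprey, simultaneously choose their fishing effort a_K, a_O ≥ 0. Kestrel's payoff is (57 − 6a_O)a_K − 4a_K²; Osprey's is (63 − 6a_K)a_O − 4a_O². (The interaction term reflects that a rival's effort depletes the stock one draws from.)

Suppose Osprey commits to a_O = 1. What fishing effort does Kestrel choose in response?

Expanding Kestrel's payoff: 57a_K − 6a_Oa_K − 4a_K².
∂π/∂a_K = 57 − 6a_O − 8a_K = 0, so a_K = 7.125 − 0.75a_O.
At a_O = 1: a_K = 7.125 − 0.75·1 = 6.375.

6.375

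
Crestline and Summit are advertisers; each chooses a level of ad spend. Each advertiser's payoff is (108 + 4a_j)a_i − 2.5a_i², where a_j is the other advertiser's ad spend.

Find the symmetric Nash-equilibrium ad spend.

Crestline's payoff is (108 + 4a_S)a_C − 2.5a_C².
∂π/∂a_C = 108 + 4a_S − 5a_C = 0, so a_C = 21.6 + 0.8a_S.
Setting a_C = a_S in the reaction function: a_C = 21.6 + 0.8a_C, so a_C = 21.6 / 0.2 = 108.

108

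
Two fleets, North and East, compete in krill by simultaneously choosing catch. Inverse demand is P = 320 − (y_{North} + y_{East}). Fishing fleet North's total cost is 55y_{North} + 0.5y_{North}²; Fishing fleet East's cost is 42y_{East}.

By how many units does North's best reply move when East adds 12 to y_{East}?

-4

Fishing fleet North's profit: π = y_{North}(320 − (y_{North} + y_{East})) − 55y_{North} − 0.5y_{North}².
∂π/∂y_{North} = 265 − 3y_{North} − y_{East} = 0, so y_{North} = 265/3 − (1/3)y_{East}.
The reaction-function slope is −1/3, so a 12-unit rise in y_{East} moves y_{North} by −1/3 × 12 = −4. North's best response falls — the actions are strategic substitutes.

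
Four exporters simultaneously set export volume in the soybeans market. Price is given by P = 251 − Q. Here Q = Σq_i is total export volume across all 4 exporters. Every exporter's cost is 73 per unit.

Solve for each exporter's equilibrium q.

A representative exporter's profit is π_i = q_i(251 − Q) − 73q_i, with Q = q_i + Σ_{j≠i} q_j.
First-order condition: 178 − 2q_i − Σ_{j≠i} q_j = 0.
In a symmetric equilibrium every exporter chooses the same q, so Σ_{j≠i} q_j = 3q. The condition becomes 178 − 5q = 0, giving q = 178/5 = 35.6.

35.6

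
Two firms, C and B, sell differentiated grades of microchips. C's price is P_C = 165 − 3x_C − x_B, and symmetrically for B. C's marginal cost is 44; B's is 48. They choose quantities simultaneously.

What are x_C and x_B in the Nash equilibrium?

17.4, 16.6

Firm C's profit: π = x_C(165 − 3x_C − x_B) − 44x_C.
∂π/∂x_C = 121 − 6x_C − x_B = 0 ⇒ x_C = 121/6 − (1/6)x_B.
Similarly x_B = 19.5 − (1/6)x_C.
Solving the two reaction functions simultaneously: (1 − (−1/6)(−1/6))x_C = 121/6 − (1/6)·19.5, so (35/36)x_C = 203/12 and x_C = 17.4.
Then x_B = 19.5 − (1/6)·17.4 = 16.6.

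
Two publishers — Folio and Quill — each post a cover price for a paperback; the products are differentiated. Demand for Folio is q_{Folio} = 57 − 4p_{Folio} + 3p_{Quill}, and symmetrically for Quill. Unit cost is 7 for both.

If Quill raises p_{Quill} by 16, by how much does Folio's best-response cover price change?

6

Folio's profit: π = (p_{Folio} − 7)(57 − 4p_{Folio} + 3p_{Quill}).
∂π/∂p_{Folio} = 85 − 8p_{Folio} + 3p_{Quill} = 0 ⇒ p_{Folio} = 10.625 + 0.375p_{Quill}.
The reaction-function slope is 0.375, so a 16-unit rise in p_{Quill} moves p_{Folio} by 0.375 × 16 = 6. Folio's best response rises — the actions are strategic complements.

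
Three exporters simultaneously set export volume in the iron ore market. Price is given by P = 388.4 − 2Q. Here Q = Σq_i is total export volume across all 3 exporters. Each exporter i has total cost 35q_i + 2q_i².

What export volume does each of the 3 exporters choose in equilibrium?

A representative exporter's profit is π_i = q_i(388.4 − 2Q) − 35q_i − 2q_i², with Q = q_i + Σ_{j≠i} q_j.
First-order condition: 353.4 − 8q_i − 2Σ_{j≠i} q_j = 0.
In a symmetric equilibrium every exporter chooses the same q, so Σ_{j≠i} q_j = 2q. The condition becomes 353.4 − 12q = 0, giving q = 353.4/12 = 29.45.

29.45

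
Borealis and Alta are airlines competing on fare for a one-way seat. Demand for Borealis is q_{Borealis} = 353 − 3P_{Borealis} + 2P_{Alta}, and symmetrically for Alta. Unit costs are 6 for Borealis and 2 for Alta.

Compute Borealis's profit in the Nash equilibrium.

22188

Borealis's profit: π = (P_{Borealis} − 6)(353 − 3P_{Borealis} + 2P_{Alta}).
∂π/∂P_{Borealis} = 371 − 6P_{Borealis} + 2P_{Alta} = 0 ⇒ P_{Borealis} = 371/6 + (1/3)P_{Alta}.
Similarly P_{Alta} = 359/6 + (1/3)P_{Borealis}.
Plugging P_{Alta} into Borealis's best response: P_{Borealis} = 371/6 + (1/3)(359/6 + (1/3)P_{Borealis}) ⇒ (8/9)P_{Borealis} = 736/9, so P_{Borealis} = 92.
Then P_{Alta} = 359/6 + (1/3)·92 = 90.5.
q_{Borealis} = 353 − 3·92 + 2·90.5 = 258.
Profit = (92 − 6)·258 = 22188.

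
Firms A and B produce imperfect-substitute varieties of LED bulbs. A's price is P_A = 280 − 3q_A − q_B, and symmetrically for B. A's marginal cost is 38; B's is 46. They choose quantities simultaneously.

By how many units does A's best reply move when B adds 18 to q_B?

-3

Firm A's profit: π = q_A(280 − 3q_A − q_B) − 38q_A.
∂π/∂q_A = 242 − 6q_A − q_B = 0 ⇒ q_A = 121/3 − (1/6)q_B.
The reaction-function slope is −1/6, so an 18-unit rise in q_B moves q_A by −1/6 × 18 = −3. A's best response falls — the actions are strategic substitutes.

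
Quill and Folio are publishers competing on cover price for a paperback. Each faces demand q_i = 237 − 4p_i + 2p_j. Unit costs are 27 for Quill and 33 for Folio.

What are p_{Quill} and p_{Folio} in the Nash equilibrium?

Quill's profit: π = (p_{Quill} − 27)(237 − 4p_{Quill} + 2p_{Folio}).
∂π/∂p_{Quill} = 345 − 8p_{Quill} + 2p_{Folio} = 0 ⇒ p_{Quill} = 43.125 + 0.25p_{Folio}.
Similarly p_{Folio} = 46.125 + 0.25p_{Quill}.
Solving the two reaction functions simultaneously: (1 − (0.25)(0.25))p_{Quill} = 43.125 + 0.25·46.125, so 0.9375p_{Quill} = 1749/32 and p_{Quill} = 58.3.
Then p_{Folio} = 46.125 + 0.25·58.3 = 60.7.

58.3, 60.7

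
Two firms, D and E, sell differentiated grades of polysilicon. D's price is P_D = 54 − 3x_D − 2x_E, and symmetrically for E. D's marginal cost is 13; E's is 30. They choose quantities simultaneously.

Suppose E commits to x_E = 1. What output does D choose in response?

6.5

Firm D's profit: π = x_D(54 − 3x_D − 2x_E) − 13x_D.
∂π/∂x_D = 41 − 6x_D − 2x_E = 0 ⇒ x_D = 41/6 − (1/3)x_E.
At x_E = 1: x_D = 41/6 − (1/3)·1 = 6.5.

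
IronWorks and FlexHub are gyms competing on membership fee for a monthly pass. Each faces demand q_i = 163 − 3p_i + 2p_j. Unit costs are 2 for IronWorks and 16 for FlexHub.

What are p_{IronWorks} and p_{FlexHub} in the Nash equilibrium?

IronWorks's profit: π = (p_{IronWorks} − 2)(163 − 3p_{IronWorks} + 2p_{FlexHub}).
∂π/∂p_{IronWorks} = 169 − 6p_{IronWorks} + 2p_{FlexHub} = 0 ⇒ p_{IronWorks} = 169/6 + (1/3)p_{FlexHub}.
Similarly p_{FlexHub} = 211/6 + (1/3)p_{IronWorks}.
Substituting the second reaction function into the first: p_{IronWorks} = 169/6 + (1/3)(211/6 + (1/3)p_{IronWorks}), which gives (8/9)p_{IronWorks} = 359/9 ⇒ p_{IronWorks} = 44.875.
Then p_{FlexHub} = 211/6 + (1/3)·44.875 = 50.125.

44.875, 50.125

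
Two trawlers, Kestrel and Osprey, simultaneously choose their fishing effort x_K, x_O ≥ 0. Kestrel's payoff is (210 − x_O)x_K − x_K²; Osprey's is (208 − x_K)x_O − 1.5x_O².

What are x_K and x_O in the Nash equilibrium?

84.4, 41.2

Expanding Kestrel's payoff: 210x_K − x_Ox_K − x_K².
∂π/∂x_K = 210 − x_O − 2x_K = 0, so x_K = 105 − 0.5x_O.
Likewise for Osprey: x_O = 208/3 − (1/3)x_K.
Solving the two reaction functions simultaneously: (1 − (−0.5)(−1/3))x_K = 105 − 0.5·(208/3), so (5/6)x_K = 211/3 and x_K = 84.4.
Then x_O = 208/3 − (1/3)·84.4 = 41.2.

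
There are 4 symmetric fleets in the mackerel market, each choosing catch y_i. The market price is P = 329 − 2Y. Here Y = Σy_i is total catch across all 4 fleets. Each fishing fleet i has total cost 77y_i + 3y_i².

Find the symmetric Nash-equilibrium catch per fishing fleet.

15.75

A representative fishing fleet's profit is π_i = y_i(329 − 2Y) − 77y_i − 3y_i², with Y = y_i + Σ_{j≠i} y_j.
First-order condition: 252 − 10y_i − 2Σ_{j≠i} y_j = 0.
In a symmetric equilibrium every fishing fleet chooses the same y, so Σ_{j≠i} y_j = 3y. The condition becomes 252 − 16y = 0, giving y = 252/16 = 15.75.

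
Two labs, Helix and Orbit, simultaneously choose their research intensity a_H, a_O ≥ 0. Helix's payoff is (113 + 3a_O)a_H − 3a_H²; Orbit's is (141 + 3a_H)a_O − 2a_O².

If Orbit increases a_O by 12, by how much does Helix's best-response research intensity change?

Expanding Helix's payoff: 113a_H + 3a_Oa_H − 3a_H².
∂π/∂a_H = 113 + 3a_O − 6a_H = 0, so a_H = 113/6 + 0.5a_O.
The reaction-function slope is 0.5, so a 12-unit rise in a_O moves a_H by 0.5 × 12 = 6. Helix's best response rises — the actions are strategic complements.

6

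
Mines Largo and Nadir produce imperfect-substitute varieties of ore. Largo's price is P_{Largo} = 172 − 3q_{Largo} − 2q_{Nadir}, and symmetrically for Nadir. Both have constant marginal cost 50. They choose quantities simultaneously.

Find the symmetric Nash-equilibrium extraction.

Mine Largo's profit: π = q_{Largo}(172 − 3q_{Largo} − 2q_{Nadir}) − 50q_{Largo}.
∂π/∂q_{Largo} = 122 − 6q_{Largo} − 2q_{Nadir} = 0 ⇒ q_{Largo} = 61/3 − (1/3)q_{Nadir}.
By symmetry q_{Nadir} = q_{Largo}; substituting into the reaction function, (4/3)q_{Largo} = 61/3 and q_{Largo} = 15.25.

15.25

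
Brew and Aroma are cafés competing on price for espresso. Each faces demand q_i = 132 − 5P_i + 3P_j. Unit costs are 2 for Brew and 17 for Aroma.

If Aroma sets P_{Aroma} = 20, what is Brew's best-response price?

20.2

Brew's profit: π = (P_{Brew} − 2)(132 − 5P_{Brew} + 3P_{Aroma}).
∂π/∂P_{Brew} = 142 − 10P_{Brew} + 3P_{Aroma} = 0 ⇒ P_{Brew} = 14.2 + 0.3P_{Aroma}.
At P_{Aroma} = 20: P_{Brew} = 14.2 + 0.3·20 = 20.2.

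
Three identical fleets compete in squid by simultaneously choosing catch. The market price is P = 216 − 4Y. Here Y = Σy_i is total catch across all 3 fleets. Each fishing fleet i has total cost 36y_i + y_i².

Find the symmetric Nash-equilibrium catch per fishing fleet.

10

A representative fishing fleet's profit is π_i = y_i(216 − 4Y) − 36y_i − y_i², with Y = y_i + Σ_{j≠i} y_j.
First-order condition: 180 − 10y_i − 4Σ_{j≠i} y_j = 0.
Imposing symmetry (y_j = y for all j) turns Σ_{j≠i} y_j into 2y, so 180 = 18y and y = 10.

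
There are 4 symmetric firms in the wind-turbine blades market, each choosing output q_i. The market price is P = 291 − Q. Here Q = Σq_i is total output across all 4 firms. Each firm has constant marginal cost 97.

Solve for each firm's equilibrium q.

A representative firm's profit is π_i = q_i(291 − Q) − 97q_i, with Q = q_i + Σ_{j≠i} q_j.
First-order condition: 194 − 2q_i − Σ_{j≠i} q_j = 0.
Imposing symmetry (q_j = q for all j) turns Σ_{j≠i} q_j into 3q, so 194 = 5q and q = 38.8.

38.8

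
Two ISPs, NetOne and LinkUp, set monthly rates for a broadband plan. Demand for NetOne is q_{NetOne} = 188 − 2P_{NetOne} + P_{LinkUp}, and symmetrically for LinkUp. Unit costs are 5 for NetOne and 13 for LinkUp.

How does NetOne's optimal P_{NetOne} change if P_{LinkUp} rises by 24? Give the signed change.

NetOne's profit: π = (P_{NetOne} − 5)(188 − 2P_{NetOne} + P_{LinkUp}).
∂π/∂P_{NetOne} = 198 − 4P_{NetOne} + P_{LinkUp} = 0 ⇒ P_{NetOne} = 49.5 + 0.25P_{LinkUp}.
The reaction-function slope is 0.25, so a 24-unit rise in P_{LinkUp} moves P_{NetOne} by 0.25 × 24 = 6. NetOne's best response rises — the actions are strategic complements.

6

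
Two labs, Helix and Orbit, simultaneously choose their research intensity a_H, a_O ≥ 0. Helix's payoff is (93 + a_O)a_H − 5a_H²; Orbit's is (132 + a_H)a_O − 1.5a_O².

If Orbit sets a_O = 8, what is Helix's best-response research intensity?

Expanding Helix's payoff: 93a_H + a_Oa_H − 5a_H².
∂π/∂a_H = 93 + a_O − 10a_H = 0, so a_H = 9.3 + 0.1a_O.
At a_O = 8: a_H = 9.3 + 0.1·8 = 10.1.

10.1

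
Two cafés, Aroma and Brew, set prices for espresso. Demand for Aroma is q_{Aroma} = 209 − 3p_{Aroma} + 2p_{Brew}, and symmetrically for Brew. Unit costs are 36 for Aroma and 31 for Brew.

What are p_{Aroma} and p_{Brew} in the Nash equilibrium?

Aroma's profit: π = (p_{Aroma} − 36)(209 − 3p_{Aroma} + 2p_{Brew}).
∂π/∂p_{Aroma} = 317 − 6p_{Aroma} + 2p_{Brew} = 0 ⇒ p_{Aroma} = 317/6 + (1/3)p_{Brew}.
Similarly p_{Brew} = 151/3 + (1/3)p_{Aroma}.
Solving the two reaction functions simultaneously: (1 − (1/3)(1/3))p_{Aroma} = 317/6 + (1/3)·(151/3), so (8/9)p_{Aroma} = 1253/18 and p_{Aroma} = 78.3125.
Then p_{Brew} = 151/3 + (1/3)·78.3125 = 76.4375.

78.3125, 76.4375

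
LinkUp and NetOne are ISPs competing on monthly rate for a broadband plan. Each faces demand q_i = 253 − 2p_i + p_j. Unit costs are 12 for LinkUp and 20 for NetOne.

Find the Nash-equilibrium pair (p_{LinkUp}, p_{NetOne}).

93.4, 96.6

LinkUp's profit: π = (p_{LinkUp} − 12)(253 − 2p_{LinkUp} + p_{NetOne}).
∂π/∂p_{LinkUp} = 277 − 4p_{LinkUp} + p_{NetOne} = 0 ⇒ p_{LinkUp} = 69.25 + 0.25p_{NetOne}.
Similarly p_{NetOne} = 73.25 + 0.25p_{LinkUp}.
Solving the two reaction functions simultaneously: (1 − (0.25)(0.25))p_{LinkUp} = 69.25 + 0.25·73.25, so 0.9375p_{LinkUp} = 87.5625 and p_{LinkUp} = 93.4.
Then p_{NetOne} = 73.25 + 0.25·93.4 = 96.6.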